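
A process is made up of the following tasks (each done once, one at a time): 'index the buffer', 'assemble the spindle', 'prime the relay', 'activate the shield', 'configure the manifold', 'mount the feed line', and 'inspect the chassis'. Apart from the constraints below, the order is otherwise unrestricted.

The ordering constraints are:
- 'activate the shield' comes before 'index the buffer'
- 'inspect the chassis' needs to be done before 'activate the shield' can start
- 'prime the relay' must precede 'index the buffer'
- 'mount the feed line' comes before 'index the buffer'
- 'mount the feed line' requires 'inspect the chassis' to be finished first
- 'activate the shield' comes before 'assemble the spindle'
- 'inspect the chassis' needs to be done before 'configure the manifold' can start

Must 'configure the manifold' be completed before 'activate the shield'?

No chain of constraints connects 'configure the manifold' to 'activate the shield' in either direction.
So 'configure the manifold' can come before 'activate the shield' or after — it is not forced.

No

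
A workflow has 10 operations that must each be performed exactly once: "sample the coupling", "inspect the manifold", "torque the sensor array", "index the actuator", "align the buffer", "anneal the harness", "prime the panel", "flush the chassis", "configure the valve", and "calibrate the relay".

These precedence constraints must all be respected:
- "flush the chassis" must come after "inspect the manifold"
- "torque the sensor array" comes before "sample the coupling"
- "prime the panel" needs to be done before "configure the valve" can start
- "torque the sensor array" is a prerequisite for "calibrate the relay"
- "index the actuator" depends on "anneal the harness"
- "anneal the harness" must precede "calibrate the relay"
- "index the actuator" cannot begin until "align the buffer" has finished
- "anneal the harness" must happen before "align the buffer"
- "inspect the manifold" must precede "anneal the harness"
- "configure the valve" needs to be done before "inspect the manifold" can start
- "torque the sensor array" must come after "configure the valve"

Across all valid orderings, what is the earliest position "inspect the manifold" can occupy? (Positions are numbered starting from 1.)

3

The operations that are forced before "inspect the manifold", directly or transitively, are "prime the panel", "configure the valve". That's 2 operations.
So at minimum 2 operations come before "inspect the manifold", putting "inspect the manifold" no earlier than position 3. That position is achievable by scheduling exactly those predecessors first.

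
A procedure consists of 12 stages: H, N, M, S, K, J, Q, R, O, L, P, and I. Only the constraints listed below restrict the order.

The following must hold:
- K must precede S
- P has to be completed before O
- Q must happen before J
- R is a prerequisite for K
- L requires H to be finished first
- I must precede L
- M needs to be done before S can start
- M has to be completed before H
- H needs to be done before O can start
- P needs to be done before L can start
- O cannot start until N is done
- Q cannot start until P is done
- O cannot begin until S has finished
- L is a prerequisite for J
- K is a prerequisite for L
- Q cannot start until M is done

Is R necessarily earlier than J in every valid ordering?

Yes

Tracing the constraints gives a chain: R → K → L → J.
So R must precede J in any valid ordering.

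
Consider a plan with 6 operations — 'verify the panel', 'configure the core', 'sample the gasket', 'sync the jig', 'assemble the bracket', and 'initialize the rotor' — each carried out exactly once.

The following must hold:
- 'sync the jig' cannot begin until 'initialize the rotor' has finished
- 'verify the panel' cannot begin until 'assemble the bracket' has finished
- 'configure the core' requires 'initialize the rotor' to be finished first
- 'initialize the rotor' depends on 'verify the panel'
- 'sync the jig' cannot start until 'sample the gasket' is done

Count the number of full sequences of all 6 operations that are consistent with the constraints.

The operations with no prerequisites are 'sample the gasket', 'assemble the bracket'; any of them can be placed first.
Enumerating by repeatedly choosing an available operation (one whose prerequisites are all placed) gives 9 distinct complete orderings.

9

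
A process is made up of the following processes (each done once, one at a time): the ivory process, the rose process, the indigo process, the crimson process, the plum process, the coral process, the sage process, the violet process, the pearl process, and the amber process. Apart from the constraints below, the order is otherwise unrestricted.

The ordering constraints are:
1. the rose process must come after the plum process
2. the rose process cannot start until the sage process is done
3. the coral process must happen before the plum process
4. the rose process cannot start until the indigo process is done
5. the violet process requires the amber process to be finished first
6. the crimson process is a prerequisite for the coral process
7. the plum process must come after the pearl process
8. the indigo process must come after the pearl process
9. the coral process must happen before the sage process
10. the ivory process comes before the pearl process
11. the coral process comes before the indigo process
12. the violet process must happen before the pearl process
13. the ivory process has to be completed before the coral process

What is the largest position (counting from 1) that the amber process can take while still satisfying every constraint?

The processes that are forced after the amber process, directly or by a chain of constraints, are the rose process, the indigo process, the plum process, the violet process, the pearl process. That's 5 processes.
So at least 5 processes follow the amber process, putting the amber process no later than position 5. That position is achievable by scheduling everything else first.

5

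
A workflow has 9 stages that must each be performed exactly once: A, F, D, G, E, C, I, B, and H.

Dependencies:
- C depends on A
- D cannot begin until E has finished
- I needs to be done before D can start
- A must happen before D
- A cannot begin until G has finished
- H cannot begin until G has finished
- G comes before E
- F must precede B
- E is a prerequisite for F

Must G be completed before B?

There is a constraint chain G → E → F → B.
So G must precede B in any valid ordering.

Yes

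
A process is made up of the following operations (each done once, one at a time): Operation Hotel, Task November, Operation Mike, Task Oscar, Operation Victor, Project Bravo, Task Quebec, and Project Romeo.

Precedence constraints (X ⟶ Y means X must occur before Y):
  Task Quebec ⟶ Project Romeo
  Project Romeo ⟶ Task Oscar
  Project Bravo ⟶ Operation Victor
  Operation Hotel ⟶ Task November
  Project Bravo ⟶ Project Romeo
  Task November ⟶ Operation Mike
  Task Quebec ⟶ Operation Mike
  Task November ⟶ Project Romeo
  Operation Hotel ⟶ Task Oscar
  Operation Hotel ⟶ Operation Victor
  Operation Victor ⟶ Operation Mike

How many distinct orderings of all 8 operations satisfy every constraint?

111

3 operations have no prerequisites (Operation Hotel, Project Bravo, Task Quebec), so any of them could come first.
Enumerating by repeatedly choosing an available operation (one whose prerequisites are all placed) gives 111 distinct complete orderings.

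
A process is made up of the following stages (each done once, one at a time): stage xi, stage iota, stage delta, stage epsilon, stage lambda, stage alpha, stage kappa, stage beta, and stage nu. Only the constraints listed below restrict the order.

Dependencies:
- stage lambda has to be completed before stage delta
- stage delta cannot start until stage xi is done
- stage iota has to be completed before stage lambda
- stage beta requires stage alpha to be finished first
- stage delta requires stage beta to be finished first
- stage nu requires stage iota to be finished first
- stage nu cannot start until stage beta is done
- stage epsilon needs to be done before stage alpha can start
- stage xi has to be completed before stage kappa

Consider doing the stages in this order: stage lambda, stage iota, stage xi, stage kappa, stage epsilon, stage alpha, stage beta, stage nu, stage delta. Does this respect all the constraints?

Here stage iota comes after stage lambda.
But one of the constraints requires stage iota before stage lambda, so this ordering violates it.

No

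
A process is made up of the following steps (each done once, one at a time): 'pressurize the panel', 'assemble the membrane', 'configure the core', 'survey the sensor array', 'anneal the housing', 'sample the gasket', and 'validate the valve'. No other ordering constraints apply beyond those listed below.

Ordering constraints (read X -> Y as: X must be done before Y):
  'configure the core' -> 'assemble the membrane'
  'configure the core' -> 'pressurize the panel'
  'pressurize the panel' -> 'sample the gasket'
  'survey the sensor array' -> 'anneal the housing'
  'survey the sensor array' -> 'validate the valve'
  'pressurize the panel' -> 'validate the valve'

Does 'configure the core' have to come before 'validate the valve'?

Tracing the constraints gives a chain: 'configure the core' → 'pressurize the panel' → 'validate the valve'.
Hence 'configure the core' necessarily comes before 'validate the valve'.

Yes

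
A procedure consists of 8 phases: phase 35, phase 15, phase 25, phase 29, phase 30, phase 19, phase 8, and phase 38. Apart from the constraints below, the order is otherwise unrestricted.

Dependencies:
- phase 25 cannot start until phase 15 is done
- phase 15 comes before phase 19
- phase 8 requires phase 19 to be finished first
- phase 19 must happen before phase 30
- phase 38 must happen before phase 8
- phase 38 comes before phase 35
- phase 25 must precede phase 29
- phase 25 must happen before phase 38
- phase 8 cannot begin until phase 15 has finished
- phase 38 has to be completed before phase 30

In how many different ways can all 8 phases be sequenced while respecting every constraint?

Phase 15 is the only phase with nothing required before it, so every ordering starts there.
Systematically extending each partial ordering one phase at a time and counting, there are 114 complete orderings.

114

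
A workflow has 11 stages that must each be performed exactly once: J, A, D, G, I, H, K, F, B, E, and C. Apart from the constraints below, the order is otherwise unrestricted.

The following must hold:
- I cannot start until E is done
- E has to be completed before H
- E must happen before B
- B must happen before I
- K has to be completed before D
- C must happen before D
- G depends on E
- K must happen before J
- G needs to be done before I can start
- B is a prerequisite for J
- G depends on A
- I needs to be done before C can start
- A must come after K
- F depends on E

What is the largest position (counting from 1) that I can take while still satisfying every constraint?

Following every chain forward from I, the stages that must come later are D, C — 2 of them.
So at least 2 stages follow I, putting I no later than position 9. That position is achievable by scheduling everything else first.

9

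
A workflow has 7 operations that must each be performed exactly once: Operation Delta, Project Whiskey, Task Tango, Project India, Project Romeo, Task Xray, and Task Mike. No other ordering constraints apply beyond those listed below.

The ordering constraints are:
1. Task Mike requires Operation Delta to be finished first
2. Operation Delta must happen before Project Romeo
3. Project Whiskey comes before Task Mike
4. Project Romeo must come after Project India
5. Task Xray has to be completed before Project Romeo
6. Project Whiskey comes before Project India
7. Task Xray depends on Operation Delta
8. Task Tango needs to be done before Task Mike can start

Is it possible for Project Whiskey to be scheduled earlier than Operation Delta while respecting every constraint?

The constraints leave Project Whiskey and Operation Delta unordered relative to each other; nothing requires Operation Delta earlier.
So a valid ordering placing Project Whiskey earlier than Operation Delta exists.

Yes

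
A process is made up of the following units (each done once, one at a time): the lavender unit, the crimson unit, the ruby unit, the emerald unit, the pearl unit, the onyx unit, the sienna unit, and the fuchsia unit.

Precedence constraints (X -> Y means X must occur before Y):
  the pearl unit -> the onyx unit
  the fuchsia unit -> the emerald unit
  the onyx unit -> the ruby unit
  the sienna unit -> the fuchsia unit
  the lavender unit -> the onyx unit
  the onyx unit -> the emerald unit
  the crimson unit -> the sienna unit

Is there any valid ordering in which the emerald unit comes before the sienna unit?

There is a dependency chain the sienna unit → the fuchsia unit → the emerald unit, so the emerald unit always comes after the sienna unit.
Hence the emerald unit can never be scheduled before the sienna unit.

No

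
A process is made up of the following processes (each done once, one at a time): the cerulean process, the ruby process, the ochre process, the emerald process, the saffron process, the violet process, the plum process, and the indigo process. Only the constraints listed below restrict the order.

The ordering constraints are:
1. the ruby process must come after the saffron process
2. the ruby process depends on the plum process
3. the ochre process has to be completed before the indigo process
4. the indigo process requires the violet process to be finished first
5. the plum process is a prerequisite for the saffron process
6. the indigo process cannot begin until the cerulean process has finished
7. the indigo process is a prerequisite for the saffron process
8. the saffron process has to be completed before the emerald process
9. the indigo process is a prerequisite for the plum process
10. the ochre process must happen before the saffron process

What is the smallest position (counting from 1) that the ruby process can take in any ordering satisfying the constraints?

The processes that are forced before the ruby process, directly or transitively, are the cerulean process, the ochre process, the saffron process, the violet process, the plum process, the indigo process. That's 6 processes.
So at minimum 6 processes come before the ruby process, putting the ruby process no earlier than position 7. That position is achievable by scheduling exactly those predecessors first.

7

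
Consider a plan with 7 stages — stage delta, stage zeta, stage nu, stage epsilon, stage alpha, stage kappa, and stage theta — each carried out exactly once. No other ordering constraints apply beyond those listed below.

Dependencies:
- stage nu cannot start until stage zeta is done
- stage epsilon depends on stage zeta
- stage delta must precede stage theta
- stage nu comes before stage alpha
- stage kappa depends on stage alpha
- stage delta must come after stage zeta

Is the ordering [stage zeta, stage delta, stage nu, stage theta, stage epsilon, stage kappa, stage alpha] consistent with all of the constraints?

No

Here stage alpha comes after stage kappa.
But one of the constraints requires stage alpha before stage kappa, so this ordering violates it.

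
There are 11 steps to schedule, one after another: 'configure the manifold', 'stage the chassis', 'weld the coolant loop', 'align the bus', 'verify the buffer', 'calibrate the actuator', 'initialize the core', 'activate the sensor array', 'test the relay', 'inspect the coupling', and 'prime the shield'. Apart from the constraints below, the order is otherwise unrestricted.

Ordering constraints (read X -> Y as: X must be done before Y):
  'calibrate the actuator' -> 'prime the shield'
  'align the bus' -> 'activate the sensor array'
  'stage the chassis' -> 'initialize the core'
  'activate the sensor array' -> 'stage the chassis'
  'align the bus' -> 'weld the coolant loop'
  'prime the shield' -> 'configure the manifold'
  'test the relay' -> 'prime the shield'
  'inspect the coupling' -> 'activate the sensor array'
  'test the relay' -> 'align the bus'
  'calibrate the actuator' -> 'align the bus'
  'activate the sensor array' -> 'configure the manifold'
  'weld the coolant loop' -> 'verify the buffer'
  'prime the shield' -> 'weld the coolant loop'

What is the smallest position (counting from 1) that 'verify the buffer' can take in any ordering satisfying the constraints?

6

Every step that must precede 'verify the buffer' has to come before it. Tracing all chains that end at 'verify the buffer', those steps are: 'weld the coolant loop', 'align the bus', 'calibrate the actuator', 'test the relay', 'prime the shield' — 5 in total.
So at minimum 5 steps come before 'verify the buffer', putting 'verify the buffer' no earlier than position 6. That position is achievable by scheduling exactly those predecessors first.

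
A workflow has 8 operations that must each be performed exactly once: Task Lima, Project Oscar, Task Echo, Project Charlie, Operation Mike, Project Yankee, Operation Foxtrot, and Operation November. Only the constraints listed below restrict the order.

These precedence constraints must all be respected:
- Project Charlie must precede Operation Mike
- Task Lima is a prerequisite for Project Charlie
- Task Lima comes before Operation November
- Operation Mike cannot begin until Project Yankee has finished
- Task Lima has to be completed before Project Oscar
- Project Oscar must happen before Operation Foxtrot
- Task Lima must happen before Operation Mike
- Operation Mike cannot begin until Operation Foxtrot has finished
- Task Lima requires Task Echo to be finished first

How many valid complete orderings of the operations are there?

102

The operations with no prerequisites are Task Echo, Project Yankee; any of them can be placed first.
Counting all ways to extend the partial order to a total order gives 102.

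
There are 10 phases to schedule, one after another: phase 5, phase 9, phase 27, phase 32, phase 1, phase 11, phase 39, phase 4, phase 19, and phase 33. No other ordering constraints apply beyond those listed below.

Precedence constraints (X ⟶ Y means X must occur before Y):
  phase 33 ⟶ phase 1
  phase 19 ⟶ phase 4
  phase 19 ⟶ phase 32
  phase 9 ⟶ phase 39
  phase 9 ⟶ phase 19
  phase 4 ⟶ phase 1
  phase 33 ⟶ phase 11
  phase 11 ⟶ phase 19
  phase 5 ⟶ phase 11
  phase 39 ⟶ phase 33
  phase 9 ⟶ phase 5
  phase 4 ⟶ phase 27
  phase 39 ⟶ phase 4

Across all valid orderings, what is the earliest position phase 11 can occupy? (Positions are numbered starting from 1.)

5

Every phase that must precede phase 11 has to come before it. Tracing all chains that end at phase 11, those phases are: phase 5, phase 9, phase 39, phase 33 — 4 in total.
So at minimum 4 phases come before phase 11, putting phase 11 no earlier than position 5. That position is achievable by scheduling exactly those predecessors first.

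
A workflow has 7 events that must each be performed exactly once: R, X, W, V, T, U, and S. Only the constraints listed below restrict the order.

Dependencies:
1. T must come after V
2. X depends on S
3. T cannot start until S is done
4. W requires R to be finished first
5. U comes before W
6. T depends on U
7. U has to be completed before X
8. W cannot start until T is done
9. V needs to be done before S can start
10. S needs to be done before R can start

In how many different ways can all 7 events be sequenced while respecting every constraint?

27

The events with no prerequisites are V, U; any of them can be placed first.
Systematically extending each partial ordering one event at a time and counting, there are 27 complete orderings.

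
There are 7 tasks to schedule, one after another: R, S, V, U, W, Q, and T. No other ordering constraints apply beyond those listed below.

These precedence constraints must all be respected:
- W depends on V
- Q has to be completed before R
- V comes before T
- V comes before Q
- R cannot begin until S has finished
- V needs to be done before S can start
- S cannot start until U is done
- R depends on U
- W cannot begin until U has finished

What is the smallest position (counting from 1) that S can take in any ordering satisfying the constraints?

Every task that must precede S has to come before it. Tracing all chains that end at S, those tasks are: V, U — 2 in total.
With 2 mandatory predecessors, the earliest S can sit is position 2+1 = 3, and placing just those 2 first achieves it.

3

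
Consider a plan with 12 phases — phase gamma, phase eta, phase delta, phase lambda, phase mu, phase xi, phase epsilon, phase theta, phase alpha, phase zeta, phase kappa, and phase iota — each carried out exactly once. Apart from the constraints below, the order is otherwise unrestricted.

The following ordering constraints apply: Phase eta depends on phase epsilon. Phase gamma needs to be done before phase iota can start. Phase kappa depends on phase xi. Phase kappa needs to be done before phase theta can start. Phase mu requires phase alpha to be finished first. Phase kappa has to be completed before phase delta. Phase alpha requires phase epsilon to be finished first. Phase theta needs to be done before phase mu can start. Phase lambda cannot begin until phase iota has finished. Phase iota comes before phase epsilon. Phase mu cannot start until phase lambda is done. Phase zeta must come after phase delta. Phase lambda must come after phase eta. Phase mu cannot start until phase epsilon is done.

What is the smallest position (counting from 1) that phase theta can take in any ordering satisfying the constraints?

Every phase that must precede phase theta has to come before it. Tracing all chains that end at phase theta, those phases are: phase xi, phase kappa — 2 in total.
So at minimum 2 phases come before phase theta, putting phase theta no earlier than position 3. That position is achievable by scheduling exactly those predecessors first.

3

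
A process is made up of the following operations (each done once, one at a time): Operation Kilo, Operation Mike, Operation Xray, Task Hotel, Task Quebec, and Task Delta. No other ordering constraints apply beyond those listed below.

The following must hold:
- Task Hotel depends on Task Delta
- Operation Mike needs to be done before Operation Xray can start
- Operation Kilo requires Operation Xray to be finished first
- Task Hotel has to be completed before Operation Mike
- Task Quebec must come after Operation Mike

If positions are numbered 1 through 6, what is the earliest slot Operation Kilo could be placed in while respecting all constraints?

5

The operations that are forced before Operation Kilo, directly or transitively, are Operation Mike, Operation Xray, Task Hotel, Task Delta. That's 4 operations.
So at minimum 4 operations come before Operation Kilo, putting Operation Kilo no earlier than position 5. That position is achievable by scheduling exactly those predecessors first.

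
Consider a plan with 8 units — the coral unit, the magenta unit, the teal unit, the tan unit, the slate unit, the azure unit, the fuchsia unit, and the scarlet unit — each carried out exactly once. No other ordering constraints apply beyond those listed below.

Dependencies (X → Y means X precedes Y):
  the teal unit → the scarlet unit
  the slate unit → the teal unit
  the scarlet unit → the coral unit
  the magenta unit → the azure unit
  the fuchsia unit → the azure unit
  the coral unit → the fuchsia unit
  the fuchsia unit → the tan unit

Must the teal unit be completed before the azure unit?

Yes

Chaining the stated constraints: the teal unit → the scarlet unit → the coral unit → the fuchsia unit → the azure unit.
So the teal unit must precede the azure unit in any valid ordering.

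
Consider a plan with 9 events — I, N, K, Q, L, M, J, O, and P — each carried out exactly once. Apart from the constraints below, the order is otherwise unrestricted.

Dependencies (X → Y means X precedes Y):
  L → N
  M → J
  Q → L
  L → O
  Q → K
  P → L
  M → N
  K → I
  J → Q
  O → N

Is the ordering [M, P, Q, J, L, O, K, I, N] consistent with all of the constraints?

No

In the proposed order, Q appears before J.
But one of the constraints requires J before Q, so this ordering violates it.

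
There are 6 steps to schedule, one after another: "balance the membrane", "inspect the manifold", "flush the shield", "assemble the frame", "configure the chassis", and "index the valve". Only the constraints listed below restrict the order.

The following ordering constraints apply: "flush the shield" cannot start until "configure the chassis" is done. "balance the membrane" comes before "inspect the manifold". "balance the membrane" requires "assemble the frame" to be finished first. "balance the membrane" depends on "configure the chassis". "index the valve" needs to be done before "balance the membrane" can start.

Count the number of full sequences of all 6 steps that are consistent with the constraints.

3 steps have no prerequisites ("assemble the frame", "configure the chassis", "index the valve"), so any of them could come first.
Systematically extending each partial ordering one step at a time and counting, there are 24 complete orderings.

24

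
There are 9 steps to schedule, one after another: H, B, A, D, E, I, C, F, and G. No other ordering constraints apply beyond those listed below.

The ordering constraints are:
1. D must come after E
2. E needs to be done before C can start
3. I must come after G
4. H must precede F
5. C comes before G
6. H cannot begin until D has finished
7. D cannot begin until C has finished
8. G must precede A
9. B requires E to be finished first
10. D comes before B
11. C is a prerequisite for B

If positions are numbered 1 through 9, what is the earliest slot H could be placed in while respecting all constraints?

4

Every step that must precede H has to come before it. Tracing all chains that end at H, those steps are: D, E, C — 3 in total.
So at minimum 3 steps come before H, putting H no earlier than position 4. That position is achievable by scheduling exactly those predecessors first.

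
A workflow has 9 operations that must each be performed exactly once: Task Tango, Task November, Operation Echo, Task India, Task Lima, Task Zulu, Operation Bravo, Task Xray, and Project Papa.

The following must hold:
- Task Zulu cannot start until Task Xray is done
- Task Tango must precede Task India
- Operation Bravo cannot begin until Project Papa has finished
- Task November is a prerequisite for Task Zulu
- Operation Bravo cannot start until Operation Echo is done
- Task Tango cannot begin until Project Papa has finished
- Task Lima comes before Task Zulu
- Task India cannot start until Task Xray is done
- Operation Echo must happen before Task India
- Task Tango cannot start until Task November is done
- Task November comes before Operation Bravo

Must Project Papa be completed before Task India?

Chaining the stated constraints: Project Papa → Task Tango → Task India.
That forces Project Papa before Task India in every valid schedule.

Yes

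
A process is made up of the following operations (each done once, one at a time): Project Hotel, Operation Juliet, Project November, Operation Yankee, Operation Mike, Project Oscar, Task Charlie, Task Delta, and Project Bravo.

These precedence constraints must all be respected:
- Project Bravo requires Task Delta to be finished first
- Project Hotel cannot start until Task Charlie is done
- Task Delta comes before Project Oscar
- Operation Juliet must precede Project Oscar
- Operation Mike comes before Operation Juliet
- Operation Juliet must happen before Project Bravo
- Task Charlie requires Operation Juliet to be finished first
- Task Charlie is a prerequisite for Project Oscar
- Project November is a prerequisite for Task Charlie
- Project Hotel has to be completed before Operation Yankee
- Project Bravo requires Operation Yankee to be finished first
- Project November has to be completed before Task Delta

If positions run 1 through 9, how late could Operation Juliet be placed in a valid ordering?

The operations that are forced after Operation Juliet, directly or by a chain of constraints, are Project Hotel, Operation Yankee, Project Oscar, Task Charlie, Project Bravo. That's 5 operations.
With 5 mandatory successors out of 9 operations total, the latest slot for Operation Juliet is 9−5 = 4, and it's reachable by doing all non-successors before Operation Juliet.

4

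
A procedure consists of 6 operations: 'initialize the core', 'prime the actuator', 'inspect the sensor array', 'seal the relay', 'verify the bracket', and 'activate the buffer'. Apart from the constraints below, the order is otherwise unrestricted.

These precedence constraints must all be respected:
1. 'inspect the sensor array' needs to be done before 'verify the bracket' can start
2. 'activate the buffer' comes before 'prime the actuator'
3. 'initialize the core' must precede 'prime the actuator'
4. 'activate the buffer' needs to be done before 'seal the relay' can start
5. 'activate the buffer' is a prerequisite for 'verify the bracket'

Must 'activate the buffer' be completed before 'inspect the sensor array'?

No

No chain of constraints connects 'activate the buffer' to 'inspect the sensor array' in either direction.
There exist valid orderings with 'inspect the sensor array' before 'activate the buffer', so 'activate the buffer' is not required to come first.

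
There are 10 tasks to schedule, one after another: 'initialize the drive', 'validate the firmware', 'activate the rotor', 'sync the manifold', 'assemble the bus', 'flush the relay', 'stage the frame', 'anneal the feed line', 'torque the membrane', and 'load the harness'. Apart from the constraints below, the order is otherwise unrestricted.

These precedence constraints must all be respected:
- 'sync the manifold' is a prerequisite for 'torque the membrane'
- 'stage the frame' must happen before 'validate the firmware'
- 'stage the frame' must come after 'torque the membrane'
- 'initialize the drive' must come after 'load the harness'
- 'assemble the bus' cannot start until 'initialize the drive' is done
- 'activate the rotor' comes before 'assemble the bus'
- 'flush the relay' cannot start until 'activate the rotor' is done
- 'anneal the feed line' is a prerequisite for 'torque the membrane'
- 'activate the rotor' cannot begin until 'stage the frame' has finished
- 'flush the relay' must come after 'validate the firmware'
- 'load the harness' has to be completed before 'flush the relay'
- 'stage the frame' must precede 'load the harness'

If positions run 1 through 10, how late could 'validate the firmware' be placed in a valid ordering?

9

Following the constraints forward from 'validate the firmware', its only required successor is 'flush the relay'.
With 1 mandatory successor out of 10 tasks total, the latest slot for 'validate the firmware' is 10−1 = 9, and it's reachable by doing all non-successors before 'validate the firmware'.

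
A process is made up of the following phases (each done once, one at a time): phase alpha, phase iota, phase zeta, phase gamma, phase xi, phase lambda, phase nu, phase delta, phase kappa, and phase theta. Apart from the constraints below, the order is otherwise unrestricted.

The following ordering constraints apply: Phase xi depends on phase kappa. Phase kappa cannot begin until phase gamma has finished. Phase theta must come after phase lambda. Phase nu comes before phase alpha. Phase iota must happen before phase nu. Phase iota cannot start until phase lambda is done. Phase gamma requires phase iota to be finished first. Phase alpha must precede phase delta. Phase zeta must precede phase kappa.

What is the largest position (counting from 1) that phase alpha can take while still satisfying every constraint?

9

The only phase forced after phase alpha (directly or by a chain) is phase delta.
So at least 1 phase follows phase alpha, putting phase alpha no later than position 9. That position is achievable by scheduling everything else first.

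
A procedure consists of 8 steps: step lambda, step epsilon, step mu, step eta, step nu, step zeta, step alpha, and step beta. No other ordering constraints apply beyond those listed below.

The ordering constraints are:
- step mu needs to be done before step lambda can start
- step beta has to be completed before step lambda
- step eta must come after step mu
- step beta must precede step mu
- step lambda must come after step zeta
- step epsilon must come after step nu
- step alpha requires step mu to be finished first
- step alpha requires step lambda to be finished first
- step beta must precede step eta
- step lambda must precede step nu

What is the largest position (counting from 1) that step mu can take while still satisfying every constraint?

3

The steps that are forced after step mu, directly or by a chain of constraints, are step lambda, step epsilon, step eta, step nu, step alpha. That's 5 steps.
With 5 mandatory successors out of 8 steps total, the latest slot for step mu is 8−5 = 3, and it's reachable by doing all non-successors before step mu.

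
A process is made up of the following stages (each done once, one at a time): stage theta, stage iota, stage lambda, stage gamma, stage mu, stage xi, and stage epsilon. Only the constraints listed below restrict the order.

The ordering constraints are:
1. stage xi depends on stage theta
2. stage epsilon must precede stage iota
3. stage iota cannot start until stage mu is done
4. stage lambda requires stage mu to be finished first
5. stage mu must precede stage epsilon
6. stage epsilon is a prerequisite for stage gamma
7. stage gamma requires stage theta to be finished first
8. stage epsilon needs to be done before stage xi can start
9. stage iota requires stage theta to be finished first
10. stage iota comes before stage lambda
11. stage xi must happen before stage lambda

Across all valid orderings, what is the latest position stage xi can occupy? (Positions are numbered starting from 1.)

Following the constraints forward from stage xi, its only required successor is stage lambda.
With 1 mandatory successor out of 7 stages total, the latest slot for stage xi is 7−1 = 6, and it's reachable by doing all non-successors before stage xi.

6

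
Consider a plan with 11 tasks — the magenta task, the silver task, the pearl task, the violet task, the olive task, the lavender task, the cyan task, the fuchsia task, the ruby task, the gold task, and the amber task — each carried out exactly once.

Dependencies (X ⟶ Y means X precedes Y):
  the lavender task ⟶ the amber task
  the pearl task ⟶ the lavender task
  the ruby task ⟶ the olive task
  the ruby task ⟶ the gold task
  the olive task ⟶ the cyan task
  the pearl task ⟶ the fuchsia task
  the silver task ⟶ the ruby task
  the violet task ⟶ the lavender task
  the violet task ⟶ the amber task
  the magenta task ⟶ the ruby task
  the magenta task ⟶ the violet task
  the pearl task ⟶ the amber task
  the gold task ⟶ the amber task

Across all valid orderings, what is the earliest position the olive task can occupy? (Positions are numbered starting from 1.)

4

The tasks that are forced before the olive task, directly or transitively, are the magenta task, the silver task, the ruby task. That's 3 tasks.
So at minimum 3 tasks come before the olive task, putting the olive task no earlier than position 4. That position is achievable by scheduling exactly those predecessors first.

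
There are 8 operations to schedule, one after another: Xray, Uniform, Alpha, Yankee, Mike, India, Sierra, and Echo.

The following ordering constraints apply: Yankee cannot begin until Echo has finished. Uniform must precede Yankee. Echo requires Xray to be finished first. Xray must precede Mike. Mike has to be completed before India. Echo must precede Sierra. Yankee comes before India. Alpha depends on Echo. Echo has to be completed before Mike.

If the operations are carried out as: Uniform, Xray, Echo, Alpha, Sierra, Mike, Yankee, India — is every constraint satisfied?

Yes

Checking each listed constraint against this order: for instance, Uniform is in position 1 and Yankee in position 7, so that constraint holds — and the remaining constraints check out the same way.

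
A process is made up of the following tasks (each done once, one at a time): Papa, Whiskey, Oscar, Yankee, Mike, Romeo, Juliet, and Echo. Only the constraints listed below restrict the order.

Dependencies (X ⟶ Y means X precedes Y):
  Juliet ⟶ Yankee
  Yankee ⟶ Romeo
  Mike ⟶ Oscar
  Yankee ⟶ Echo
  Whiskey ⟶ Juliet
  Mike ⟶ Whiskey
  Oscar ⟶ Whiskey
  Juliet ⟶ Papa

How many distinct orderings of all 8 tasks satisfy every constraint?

8

Only Mike has no prerequisites, so it must go first.
Counting all ways to extend the partial order to a total order gives 8.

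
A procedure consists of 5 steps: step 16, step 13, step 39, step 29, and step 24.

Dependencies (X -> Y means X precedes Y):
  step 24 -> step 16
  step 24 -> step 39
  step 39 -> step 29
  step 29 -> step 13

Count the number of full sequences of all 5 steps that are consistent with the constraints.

4

Only step 24 has no prerequisites, so it must go first.
Counting all ways to extend the partial order to a total order gives 4.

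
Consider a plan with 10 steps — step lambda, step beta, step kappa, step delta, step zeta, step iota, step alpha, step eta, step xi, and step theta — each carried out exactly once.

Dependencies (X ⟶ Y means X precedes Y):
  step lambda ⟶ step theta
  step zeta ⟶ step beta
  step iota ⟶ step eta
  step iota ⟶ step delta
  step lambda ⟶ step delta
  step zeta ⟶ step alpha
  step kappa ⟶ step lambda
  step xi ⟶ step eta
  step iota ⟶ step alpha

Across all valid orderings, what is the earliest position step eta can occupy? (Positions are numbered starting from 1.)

3

Working backwards through the constraints from step eta, its full set of required predecessors is step iota, step xi — 2 of them.
So at minimum 2 steps come before step eta, putting step eta no earlier than position 3. That position is achievable by scheduling exactly those predecessors first.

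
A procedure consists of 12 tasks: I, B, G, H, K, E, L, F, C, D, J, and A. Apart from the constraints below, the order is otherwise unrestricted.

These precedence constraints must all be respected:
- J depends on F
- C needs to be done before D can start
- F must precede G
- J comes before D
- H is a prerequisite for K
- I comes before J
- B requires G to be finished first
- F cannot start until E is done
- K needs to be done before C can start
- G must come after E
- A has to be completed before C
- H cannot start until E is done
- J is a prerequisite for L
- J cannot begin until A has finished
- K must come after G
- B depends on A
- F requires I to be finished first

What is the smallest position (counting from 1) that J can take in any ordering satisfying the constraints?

5

Every task that must precede J has to come before it. Tracing all chains that end at J, those tasks are: I, E, F, A — 4 in total.
So at minimum 4 tasks come before J, putting J no earlier than position 5. That position is achievable by scheduling exactly those predecessors first.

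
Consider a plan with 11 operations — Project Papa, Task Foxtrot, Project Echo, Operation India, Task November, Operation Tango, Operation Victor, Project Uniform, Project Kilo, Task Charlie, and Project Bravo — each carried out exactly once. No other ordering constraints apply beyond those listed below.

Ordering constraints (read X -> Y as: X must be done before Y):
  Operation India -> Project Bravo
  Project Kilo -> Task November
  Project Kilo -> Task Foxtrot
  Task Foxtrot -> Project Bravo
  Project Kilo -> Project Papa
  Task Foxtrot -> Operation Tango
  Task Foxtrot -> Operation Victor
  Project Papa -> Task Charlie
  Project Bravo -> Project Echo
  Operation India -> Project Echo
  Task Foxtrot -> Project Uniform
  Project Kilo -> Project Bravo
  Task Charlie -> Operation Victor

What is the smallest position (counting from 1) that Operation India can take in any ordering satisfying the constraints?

1

No constraint forces any other operation before Operation India, so it can be placed first.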